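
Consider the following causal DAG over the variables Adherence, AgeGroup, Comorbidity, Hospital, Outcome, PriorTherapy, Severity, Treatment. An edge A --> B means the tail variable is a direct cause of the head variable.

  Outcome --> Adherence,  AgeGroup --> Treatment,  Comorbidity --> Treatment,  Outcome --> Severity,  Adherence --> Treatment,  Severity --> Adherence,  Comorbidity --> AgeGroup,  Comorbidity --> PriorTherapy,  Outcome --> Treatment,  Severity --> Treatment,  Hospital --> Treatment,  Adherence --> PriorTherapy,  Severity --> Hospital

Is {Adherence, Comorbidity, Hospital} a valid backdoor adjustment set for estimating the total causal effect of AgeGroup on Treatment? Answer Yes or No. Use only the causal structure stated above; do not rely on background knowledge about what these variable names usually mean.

Backdoor paths from AgeGroup to Treatment (paths whose first edge points into AgeGroup):
  P1: AgeGroup <- Comorbidity -> PriorTherapy <- Adherence <- Outcome -> Severity -> Hospital -> Treatment
  P2: AgeGroup <- Comorbidity -> PriorTherapy <- Adherence <- Outcome -> Severity -> Treatment
  P3: AgeGroup <- Comorbidity -> PriorTherapy <- Adherence <- Outcome -> Treatment
  P4: AgeGroup <- Comorbidity -> PriorTherapy <- Adherence <- Severity <- Outcome -> Treatment
  P5: AgeGroup <- Comorbidity -> PriorTherapy <- Adherence <- Severity -> Hospital -> Treatment
  P6: AgeGroup <- Comorbidity -> PriorTherapy <- Adherence <- Severity -> Treatment
  P7: AgeGroup <- Comorbidity -> PriorTherapy <- Adherence -> Treatment
  P8: AgeGroup <- Comorbidity -> Treatment
Condition 1 (no descendant of AgeGroup in the set): holds — descendants of AgeGroup are {Treatment}; none are in {Adherence, Comorbidity, Hospital}.
Condition 2 (every backdoor path blocked by {Adherence, Comorbidity, Hospital}):
  P1: blocked at fork node Comorbidity ∈ conditioning set.
  P2: blocked at fork node Comorbidity ∈ conditioning set.
  P3: blocked at fork node Comorbidity ∈ conditioning set.
  P4: blocked at fork node Comorbidity ∈ conditioning set.
  P5: blocked at fork node Comorbidity ∈ conditioning set.
  P6: blocked at fork node Comorbidity ∈ conditioning set.
  P7: blocked at fork node Comorbidity ∈ conditioning set.
  P8: blocked at fork node Comorbidity ∈ conditioning set.
{Adherence, Comorbidity, Hospital} satisfies the backdoor criterion.

Yes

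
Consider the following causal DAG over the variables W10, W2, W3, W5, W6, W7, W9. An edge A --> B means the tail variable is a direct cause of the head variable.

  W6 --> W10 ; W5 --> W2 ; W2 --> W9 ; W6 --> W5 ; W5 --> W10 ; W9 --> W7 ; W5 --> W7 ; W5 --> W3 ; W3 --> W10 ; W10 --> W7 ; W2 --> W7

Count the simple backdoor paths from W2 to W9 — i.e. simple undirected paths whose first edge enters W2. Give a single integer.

4

A backdoor path from W2 to W9 is any simple undirected path whose first edge points into W2 (i.e. leaves W2 via a parent).
Parents of W2: {W5}.
Enumerating:
  P1: W2 <- W5 <- W6 -> W10 -> W7 <- W9
  P2: W2 <- W5 -> W3 -> W10 -> W7 <- W9
  P3: W2 <- W5 -> W10 -> W7 <- W9
  P4: W2 <- W5 -> W7 <- W9
That exhausts the simple backdoor paths. Count: 4.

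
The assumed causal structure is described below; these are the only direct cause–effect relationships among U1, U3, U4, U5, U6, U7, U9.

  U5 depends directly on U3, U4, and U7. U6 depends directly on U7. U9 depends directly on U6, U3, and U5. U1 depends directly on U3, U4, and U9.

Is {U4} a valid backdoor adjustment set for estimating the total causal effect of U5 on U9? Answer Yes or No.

No

Backdoor paths from U5 to U9 (paths whose first edge points into U5):
  P1: U5 <- U7 -> U6 -> U9
  P2: U5 <- U3 -> U9
  P3: U5 <- U3 -> U1 <- U9
  P4: U5 <- U4 -> U1 <- U3 -> U9
  P5: U5 <- U4 -> U1 <- U9
Condition 1 (no descendant of U5 in the set): holds — descendants of U5 are {U1, U9}; none are in {U4}.
Condition 2 (every backdoor path blocked by {U4}):
  P1: open — no interior node is in the conditioning set.
  P2: open — no interior node is in the conditioning set.
  P3: blocked at collider U1 (neither it nor any descendant is in the conditioning set).
  P4: blocked at fork node U4 ∈ conditioning set.
  P5: blocked at fork node U4 ∈ conditioning set.
{U4} does not satisfy the backdoor criterion.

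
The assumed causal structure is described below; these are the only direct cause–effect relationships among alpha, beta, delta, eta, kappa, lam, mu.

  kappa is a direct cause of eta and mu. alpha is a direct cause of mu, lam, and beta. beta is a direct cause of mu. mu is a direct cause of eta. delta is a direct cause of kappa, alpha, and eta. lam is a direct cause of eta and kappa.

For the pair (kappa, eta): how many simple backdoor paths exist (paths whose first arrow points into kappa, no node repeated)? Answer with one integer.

8

A backdoor path from kappa to eta is any simple undirected path whose first edge points into kappa (i.e. leaves kappa via a parent).
Parents of kappa: {delta, lam}.
Enumerating:
  P1: kappa <- delta -> alpha -> beta -> mu -> eta
  P2: kappa <- delta -> alpha -> lam -> eta
  P3: kappa <- delta -> alpha -> mu -> eta
  P4: kappa <- delta -> eta
  P5: kappa <- lam <- alpha <- delta -> eta
  P6: kappa <- lam <- alpha -> beta -> mu -> eta
  P7: kappa <- lam <- alpha -> mu -> eta
  P8: kappa <- lam -> eta
That exhausts the simple backdoor paths. Count: 8.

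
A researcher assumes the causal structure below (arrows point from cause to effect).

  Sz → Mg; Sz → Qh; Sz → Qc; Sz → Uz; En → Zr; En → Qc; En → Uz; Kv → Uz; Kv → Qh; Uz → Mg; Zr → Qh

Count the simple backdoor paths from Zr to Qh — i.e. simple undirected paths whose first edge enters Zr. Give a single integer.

A backdoor path from Zr to Qh is any simple undirected path whose first edge points into Zr (i.e. leaves Zr via a parent).
Parents of Zr: {En}.
Enumerating:
  P1: Zr <- En -> Qc <- Sz -> Qh
  P2: Zr <- En -> Qc <- Sz -> Uz <- Kv -> Qh
  P3: Zr <- En -> Qc <- Sz -> Mg <- Uz <- Kv -> Qh
  P4: Zr <- En -> Uz <- Kv -> Qh
  P5: Zr <- En -> Uz <- Sz -> Qh
  P6: Zr <- En -> Uz -> Mg <- Sz -> Qh
That exhausts the simple backdoor paths. Count: 6.

6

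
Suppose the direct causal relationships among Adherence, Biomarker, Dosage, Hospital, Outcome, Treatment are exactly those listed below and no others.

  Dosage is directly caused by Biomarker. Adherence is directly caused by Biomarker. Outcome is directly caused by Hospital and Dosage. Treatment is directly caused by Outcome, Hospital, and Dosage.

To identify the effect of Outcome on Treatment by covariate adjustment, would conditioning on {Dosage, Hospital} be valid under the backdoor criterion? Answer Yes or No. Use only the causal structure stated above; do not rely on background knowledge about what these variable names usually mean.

Yes

Backdoor paths from Outcome to Treatment (paths whose first edge points into Outcome):
  P1: Outcome <- Hospital -> Treatment
  P2: Outcome <- Dosage -> Treatment
Condition 1 (no descendant of Outcome in the set): holds — descendants of Outcome are {Treatment}; none are in {Dosage, Hospital}.
Condition 2 (every backdoor path blocked by {Dosage, Hospital}):
  P1: blocked at fork node Hospital ∈ conditioning set.
  P2: blocked at fork node Dosage ∈ conditioning set.
{Dosage, Hospital} satisfies the backdoor criterion.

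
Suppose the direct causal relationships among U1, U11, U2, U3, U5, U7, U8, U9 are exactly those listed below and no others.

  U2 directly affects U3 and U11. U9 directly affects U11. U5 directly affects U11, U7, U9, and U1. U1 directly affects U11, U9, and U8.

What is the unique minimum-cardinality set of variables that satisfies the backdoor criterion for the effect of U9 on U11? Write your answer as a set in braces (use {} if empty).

{U1, U5}

Variables eligible for adjustment (non-descendants of U9, excluding U9 and U11): {U1, U2, U3, U5, U7, U8}.
Backdoor paths from U9 to U11:
  P1: U9 <- U5 -> U1 -> U11
  P2: U9 <- U5 -> U11
  P3: U9 <- U1 <- U5 -> U11
  P4: U9 <- U1 -> U11
The empty set is not sufficient: P1 (U9 <- U5 -> U1 -> U11) has no collider blocking it and no conditioned non-collider, so it is open.
Try {U1, U5}:
  P1: blocked at fork node U5 ∈ conditioning set.
  P2: blocked at fork node U5 ∈ conditioning set.
  P3: blocked at chain node U1 ∈ conditioning set.
  P4: blocked at fork node U1 ∈ conditioning set.
{U1, U5} contains no descendant of U9 and blocks every backdoor path.
Every element of {U1, U5} is needed (dropping U1 leaves P4 open; dropping U5 leaves P2 open), so no proper subset is valid.
Among all size-2 subsets of the eligible variables, only {U1, U5} blocks every backdoor path, so it is the unique smallest valid adjustment set.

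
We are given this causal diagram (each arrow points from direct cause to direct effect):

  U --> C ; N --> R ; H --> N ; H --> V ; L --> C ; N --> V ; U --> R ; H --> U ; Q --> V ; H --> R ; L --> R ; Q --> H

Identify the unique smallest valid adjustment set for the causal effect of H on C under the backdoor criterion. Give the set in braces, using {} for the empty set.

{}

Variables eligible for adjustment (non-descendants of H, excluding H and C): {L, Q}.
Backdoor paths from H to C:
  P1: H <- Q -> V <- N -> R <- L -> C
  P2: H <- Q -> V <- N -> R <- U -> C
Each backdoor path contains an unconditioned collider, so every path is already blocked with the empty conditioning set:
  P1: blocked at collider V (neither it nor any descendant is in the conditioning set).
  P2: blocked at collider V (neither it nor any descendant is in the conditioning set).
The empty set is therefore the unique smallest valid set.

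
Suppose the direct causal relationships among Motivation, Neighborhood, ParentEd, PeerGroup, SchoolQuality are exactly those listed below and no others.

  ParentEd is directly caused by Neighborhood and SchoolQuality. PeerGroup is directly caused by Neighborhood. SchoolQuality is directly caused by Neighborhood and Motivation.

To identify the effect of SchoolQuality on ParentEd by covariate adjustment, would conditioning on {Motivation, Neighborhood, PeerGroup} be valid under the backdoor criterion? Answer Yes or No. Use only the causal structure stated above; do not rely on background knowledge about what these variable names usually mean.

Backdoor paths from SchoolQuality to ParentEd (paths whose first edge points into SchoolQuality):
  P1: SchoolQuality <- Neighborhood -> ParentEd
Condition 1 (no descendant of SchoolQuality in the set): holds — descendants of SchoolQuality are {ParentEd}; none are in {Motivation, Neighborhood, PeerGroup}.
Condition 2 (every backdoor path blocked by {Motivation, Neighborhood, PeerGroup}):
  P1: blocked at fork node Neighborhood ∈ conditioning set.
{Motivation, Neighborhood, PeerGroup} satisfies the backdoor criterion.

Yes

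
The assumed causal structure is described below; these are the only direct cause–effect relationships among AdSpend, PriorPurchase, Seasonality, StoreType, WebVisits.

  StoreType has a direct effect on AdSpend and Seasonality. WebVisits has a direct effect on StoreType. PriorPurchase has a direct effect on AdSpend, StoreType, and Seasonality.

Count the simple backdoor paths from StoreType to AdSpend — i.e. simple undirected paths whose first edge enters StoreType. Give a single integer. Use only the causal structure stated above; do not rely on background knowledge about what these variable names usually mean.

A backdoor path from StoreType to AdSpend is any simple undirected path whose first edge points into StoreType (i.e. leaves StoreType via a parent).
Parents of StoreType: {PriorPurchase, WebVisits}.
Enumerating:
  P1: StoreType <- PriorPurchase -> AdSpend
That exhausts the simple backdoor paths. Count: 1.

1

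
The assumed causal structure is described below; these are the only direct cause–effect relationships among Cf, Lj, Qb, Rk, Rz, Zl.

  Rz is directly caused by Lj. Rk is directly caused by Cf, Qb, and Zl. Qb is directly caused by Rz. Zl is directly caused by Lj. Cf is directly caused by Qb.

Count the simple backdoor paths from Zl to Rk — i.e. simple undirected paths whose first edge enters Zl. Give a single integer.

2

A backdoor path from Zl to Rk is any simple undirected path whose first edge points into Zl (i.e. leaves Zl via a parent).
Parents of Zl: {Lj}.
Enumerating:
  P1: Zl <- Lj -> Rz -> Qb -> Cf -> Rk
  P2: Zl <- Lj -> Rz -> Qb -> Rk
That exhausts the simple backdoor paths. Count: 2.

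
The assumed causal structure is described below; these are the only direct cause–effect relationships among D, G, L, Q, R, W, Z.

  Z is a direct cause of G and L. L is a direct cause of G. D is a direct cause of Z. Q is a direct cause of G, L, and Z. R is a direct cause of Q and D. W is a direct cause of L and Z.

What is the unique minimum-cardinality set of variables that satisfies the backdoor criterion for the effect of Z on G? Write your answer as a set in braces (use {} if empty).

Variables eligible for adjustment (non-descendants of Z, excluding Z and G): {D, Q, R, W}.
Backdoor paths from Z to G:
  P1: Z <- D <- R -> Q -> L -> G
  P2: Z <- D <- R -> Q -> G
  P3: Z <- W -> L <- Q -> G
  P4: Z <- W -> L -> G
  P5: Z <- Q -> L -> G
  P6: Z <- Q -> G
The empty set is not sufficient: P1 (Z <- D <- R -> Q -> L -> G) has no collider blocking it and no conditioned non-collider, so it is open.
Try {Q, W}:
  P1: blocked at chain node Q ∈ conditioning set.
  P2: blocked at chain node Q ∈ conditioning set.
  P3: blocked at fork node W ∈ conditioning set.
  P4: blocked at fork node W ∈ conditioning set.
  P5: blocked at fork node Q ∈ conditioning set.
  P6: blocked at fork node Q ∈ conditioning set.
{Q, W} contains no descendant of Z and blocks every backdoor path.
Every element of {Q, W} is needed (dropping Q leaves P1 open; dropping W leaves P4 open), so no proper subset is valid.
Among all size-2 subsets of the eligible variables, only {Q, W} blocks every backdoor path, so it is the unique smallest valid adjustment set.

{Q, W}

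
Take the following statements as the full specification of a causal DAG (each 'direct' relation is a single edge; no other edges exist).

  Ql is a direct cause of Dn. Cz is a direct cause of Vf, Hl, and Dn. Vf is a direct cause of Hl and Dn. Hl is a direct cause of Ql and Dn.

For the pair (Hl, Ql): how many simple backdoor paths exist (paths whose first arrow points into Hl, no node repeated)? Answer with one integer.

A backdoor path from Hl to Ql is any simple undirected path whose first edge points into Hl (i.e. leaves Hl via a parent).
Parents of Hl: {Cz, Vf}.
Enumerating:
  P1: Hl <- Cz -> Vf -> Dn <- Ql
  P2: Hl <- Cz -> Dn <- Ql
  P3: Hl <- Vf <- Cz -> Dn <- Ql
  P4: Hl <- Vf -> Dn <- Ql
That exhausts the simple backdoor paths. Count: 4.

4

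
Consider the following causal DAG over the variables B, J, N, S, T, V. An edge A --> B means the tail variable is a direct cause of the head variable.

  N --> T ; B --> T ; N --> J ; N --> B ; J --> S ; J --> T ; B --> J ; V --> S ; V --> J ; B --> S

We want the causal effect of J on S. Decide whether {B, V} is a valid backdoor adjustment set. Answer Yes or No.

Backdoor paths from J to S (paths whose first edge points into J):
  P1: J <- N -> B -> S
  P2: J <- N -> T <- B -> S
  P3: J <- B -> S
  P4: J <- V -> S
Condition 1 (no descendant of J in the set): holds — descendants of J are {S, T}; none are in {B, V}.
Condition 2 (every backdoor path blocked by {B, V}):
  P1: blocked at chain node B ∈ conditioning set.
  P2: blocked at collider T (neither it nor any descendant is in the conditioning set).
  P3: blocked at fork node B ∈ conditioning set.
  P4: blocked at fork node V ∈ conditioning set.
{B, V} satisfies the backdoor criterion.

Yes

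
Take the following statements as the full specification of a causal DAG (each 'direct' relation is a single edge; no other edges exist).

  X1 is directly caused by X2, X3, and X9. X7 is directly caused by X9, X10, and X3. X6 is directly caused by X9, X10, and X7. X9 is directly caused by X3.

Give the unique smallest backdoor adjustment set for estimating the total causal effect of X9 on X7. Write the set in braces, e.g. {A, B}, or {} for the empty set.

{X3}

Variables eligible for adjustment (non-descendants of X9, excluding X9 and X7): {X10, X2, X3}.
Backdoor paths from X9 to X7:
  P1: X9 <- X3 -> X7
The empty set is not sufficient: P1 (X9 <- X3 -> X7) has no collider blocking it and no conditioned non-collider, so it is open.
Try {X3}:
  P1: blocked at fork node X3 ∈ conditioning set.
{X3} contains no descendant of X9 and blocks every backdoor path.
No other singleton works — e.g. {X2} leaves P1 open — so {X3} is the unique smallest valid adjustment set.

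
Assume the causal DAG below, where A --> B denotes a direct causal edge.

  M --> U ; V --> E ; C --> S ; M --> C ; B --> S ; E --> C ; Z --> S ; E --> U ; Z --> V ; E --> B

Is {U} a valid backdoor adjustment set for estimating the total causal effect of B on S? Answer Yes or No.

No

Backdoor paths from B to S (paths whose first edge points into B):
  P1: B <- E <- V <- Z -> S
  P2: B <- E -> C -> S
  P3: B <- E -> U <- M -> C -> S
Condition 1 (no descendant of B in the set): holds — descendants of B are {S}; none are in {U}.
Condition 2 (every backdoor path blocked by {U}):
  P1: open — no interior node is in the conditioning set.
  P2: open — no interior node is in the conditioning set.
  P3: open — collider(s) U are conditioned on (or have a conditioned descendant) and no non-collider on the path is in the set.
{U} does not satisfy the backdoor criterion.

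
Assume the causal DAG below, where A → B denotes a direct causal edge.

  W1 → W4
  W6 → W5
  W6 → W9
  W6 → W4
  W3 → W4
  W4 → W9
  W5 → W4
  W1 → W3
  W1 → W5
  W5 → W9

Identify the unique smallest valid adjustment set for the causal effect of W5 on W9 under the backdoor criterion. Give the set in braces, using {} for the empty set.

Variables eligible for adjustment (non-descendants of W5, excluding W5 and W9): {W1, W3, W6}.
Backdoor paths from W5 to W9:
  P1: W5 <- W1 -> W3 -> W4 <- W6 -> W9
  P2: W5 <- W1 -> W3 -> W4 -> W9
  P3: W5 <- W1 -> W4 <- W6 -> W9
  P4: W5 <- W1 -> W4 -> W9
  P5: W5 <- W6 -> W4 -> W9
  P6: W5 <- W6 -> W9
The empty set is not sufficient: P2 (W5 <- W1 -> W3 -> W4 -> W9) has no collider blocking it and no conditioned non-collider, so it is open.
Try {W1, W6}:
  P1: blocked at fork node W1 ∈ conditioning set.
  P2: blocked at fork node W1 ∈ conditioning set.
  P3: blocked at fork node W1 ∈ conditioning set.
  P4: blocked at fork node W1 ∈ conditioning set.
  P5: blocked at fork node W6 ∈ conditioning set.
  P6: blocked at fork node W6 ∈ conditioning set.
{W1, W6} contains no descendant of W5 and blocks every backdoor path.
Every element of {W1, W6} is needed (dropping W1 leaves P2 open; dropping W6 leaves P5 open), so no proper subset is valid.
Among all size-2 subsets of the eligible variables, only {W1, W6} blocks every backdoor path, so it is the unique smallest valid adjustment set.

{W1, W6}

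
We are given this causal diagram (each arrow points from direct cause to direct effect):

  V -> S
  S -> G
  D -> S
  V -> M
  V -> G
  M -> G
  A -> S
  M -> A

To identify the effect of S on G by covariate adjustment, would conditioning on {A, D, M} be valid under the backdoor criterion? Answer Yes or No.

Backdoor paths from S to G (paths whose first edge points into S):
  P1: S <- V -> M -> G
  P2: S <- V -> G
  P3: S <- A <- M <- V -> G
  P4: S <- A <- M -> G
Condition 1 (no descendant of S in the set): holds — descendants of S are {G}; none are in {A, D, M}.
Condition 2 (every backdoor path blocked by {A, D, M}):
  P1: blocked at chain node M ∈ conditioning set.
  P2: open — no interior node is in the conditioning set.
  P3: blocked at chain node A ∈ conditioning set.
  P4: blocked at chain node A ∈ conditioning set.
{A, D, M} does not satisfy the backdoor criterion.

No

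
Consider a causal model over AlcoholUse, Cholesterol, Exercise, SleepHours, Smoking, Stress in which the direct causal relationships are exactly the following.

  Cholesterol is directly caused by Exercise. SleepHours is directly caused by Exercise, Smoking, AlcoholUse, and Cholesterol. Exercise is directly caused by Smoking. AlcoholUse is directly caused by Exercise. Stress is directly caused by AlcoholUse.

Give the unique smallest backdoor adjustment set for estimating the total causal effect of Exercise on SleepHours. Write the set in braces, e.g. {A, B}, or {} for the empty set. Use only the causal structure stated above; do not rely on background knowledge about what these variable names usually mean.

{Smoking}

Variables eligible for adjustment (non-descendants of Exercise, excluding Exercise and SleepHours): {Smoking}.
Backdoor paths from Exercise to SleepHours:
  P1: Exercise <- Smoking -> SleepHours
The empty set is not sufficient: P1 (Exercise <- Smoking -> SleepHours) has no collider blocking it and no conditioned non-collider, so it is open.
Try {Smoking}:
  P1: blocked at fork node Smoking ∈ conditioning set.
{Smoking} contains no descendant of Exercise and blocks every backdoor path.
{Smoking} is the unique smallest valid adjustment set.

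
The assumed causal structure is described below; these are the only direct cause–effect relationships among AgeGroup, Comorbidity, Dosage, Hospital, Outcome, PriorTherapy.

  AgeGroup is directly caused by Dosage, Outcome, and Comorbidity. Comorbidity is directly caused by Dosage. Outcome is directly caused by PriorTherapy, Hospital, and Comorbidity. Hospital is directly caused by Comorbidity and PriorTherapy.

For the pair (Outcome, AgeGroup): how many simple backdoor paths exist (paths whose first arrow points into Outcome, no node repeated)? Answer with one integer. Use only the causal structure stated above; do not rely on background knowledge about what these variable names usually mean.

6

A backdoor path from Outcome to AgeGroup is any simple undirected path whose first edge points into Outcome (i.e. leaves Outcome via a parent).
Parents of Outcome: {Comorbidity, Hospital, PriorTherapy}.
Enumerating:
  P1: Outcome <- Comorbidity <- Dosage -> AgeGroup
  P2: Outcome <- Comorbidity -> AgeGroup
  P3: Outcome <- PriorTherapy -> Hospital <- Comorbidity <- Dosage -> AgeGroup
  P4: Outcome <- PriorTherapy -> Hospital <- Comorbidity -> AgeGroup
  P5: Outcome <- Hospital <- Comorbidity <- Dosage -> AgeGroup
  P6: Outcome <- Hospital <- Comorbidity -> AgeGroup
That exhausts the simple backdoor paths. Count: 6.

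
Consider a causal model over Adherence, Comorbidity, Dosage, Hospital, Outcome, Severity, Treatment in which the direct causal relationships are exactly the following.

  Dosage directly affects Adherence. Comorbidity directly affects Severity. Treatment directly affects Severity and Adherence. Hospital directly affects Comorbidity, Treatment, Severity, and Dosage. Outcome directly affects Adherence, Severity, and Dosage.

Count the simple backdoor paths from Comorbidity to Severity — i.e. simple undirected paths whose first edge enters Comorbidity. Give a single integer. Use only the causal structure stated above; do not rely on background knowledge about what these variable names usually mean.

8

A backdoor path from Comorbidity to Severity is any simple undirected path whose first edge points into Comorbidity (i.e. leaves Comorbidity via a parent).
Parents of Comorbidity: {Hospital}.
Enumerating:
  P1: Comorbidity <- Hospital -> Treatment -> Adherence <- Outcome -> Severity
  P2: Comorbidity <- Hospital -> Treatment -> Adherence <- Dosage <- Outcome -> Severity
  P3: Comorbidity <- Hospital -> Treatment -> Severity
  P4: Comorbidity <- Hospital -> Dosage <- Outcome -> Adherence <- Treatment -> Severity
  P5: Comorbidity <- Hospital -> Dosage <- Outcome -> Severity
  P6: Comorbidity <- Hospital -> Dosage -> Adherence <- Treatment -> Severity
  P7: Comorbidity <- Hospital -> Dosage -> Adherence <- Outcome -> Severity
  P8: Comorbidity <- Hospital -> Severity
That exhausts the simple backdoor paths. Count: 8.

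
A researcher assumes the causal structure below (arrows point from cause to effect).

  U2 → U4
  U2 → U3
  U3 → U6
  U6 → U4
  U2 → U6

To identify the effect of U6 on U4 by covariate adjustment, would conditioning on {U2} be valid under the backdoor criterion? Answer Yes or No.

Backdoor paths from U6 to U4 (paths whose first edge points into U6):
  P1: U6 <- U2 -> U4
  P2: U6 <- U3 <- U2 -> U4
Condition 1 (no descendant of U6 in the set): holds — descendants of U6 are {U4}; none are in {U2}.
Condition 2 (every backdoor path blocked by {U2}):
  P1: blocked at fork node U2 ∈ conditioning set.
  P2: blocked at fork node U2 ∈ conditioning set.
{U2} satisfies the backdoor criterion.

Yes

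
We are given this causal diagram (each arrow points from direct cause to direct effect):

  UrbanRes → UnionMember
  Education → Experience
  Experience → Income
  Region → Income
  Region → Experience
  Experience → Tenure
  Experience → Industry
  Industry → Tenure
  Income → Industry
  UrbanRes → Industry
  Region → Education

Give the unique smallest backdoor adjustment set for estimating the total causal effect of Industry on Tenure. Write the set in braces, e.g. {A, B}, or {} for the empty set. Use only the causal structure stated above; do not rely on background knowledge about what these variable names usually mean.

Variables eligible for adjustment (non-descendants of Industry, excluding Industry and Tenure): {Education, Experience, Income, Region, UnionMember, UrbanRes}.
Backdoor paths from Industry to Tenure:
  P1: Industry <- Experience -> Tenure
  P2: Industry <- Income <- Region -> Education -> Experience -> Tenure
  P3: Industry <- Income <- Region -> Experience -> Tenure
  P4: Industry <- Income <- Experience -> Tenure
The empty set is not sufficient: P1 (Industry <- Experience -> Tenure) has no collider blocking it and no conditioned non-collider, so it is open.
Try {Experience}:
  P1: blocked at fork node Experience ∈ conditioning set.
  P2: blocked at chain node Experience ∈ conditioning set.
  P3: blocked at chain node Experience ∈ conditioning set.
  P4: blocked at fork node Experience ∈ conditioning set.
{Experience} contains no descendant of Industry and blocks every backdoor path.
No other singleton works — e.g. {Region} leaves P1 open — so {Experience} is the unique smallest valid adjustment set.

{Experience}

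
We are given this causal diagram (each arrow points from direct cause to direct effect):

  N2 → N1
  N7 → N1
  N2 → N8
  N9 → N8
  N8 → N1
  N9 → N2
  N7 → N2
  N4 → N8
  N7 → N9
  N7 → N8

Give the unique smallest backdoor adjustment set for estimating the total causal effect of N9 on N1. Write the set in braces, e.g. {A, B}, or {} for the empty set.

{N7}

Variables eligible for adjustment (non-descendants of N9, excluding N9 and N1): {N4, N7}.
Backdoor paths from N9 to N1:
  P1: N9 <- N7 -> N2 -> N8 -> N1
  P2: N9 <- N7 -> N2 -> N1
  P3: N9 <- N7 -> N8 <- N2 -> N1
  P4: N9 <- N7 -> N8 -> N1
  P5: N9 <- N7 -> N1
The empty set is not sufficient: P1 (N9 <- N7 -> N2 -> N8 -> N1) has no collider blocking it and no conditioned non-collider, so it is open.
Try {N7}:
  P1: blocked at fork node N7 ∈ conditioning set.
  P2: blocked at fork node N7 ∈ conditioning set.
  P3: blocked at fork node N7 ∈ conditioning set.
  P4: blocked at fork node N7 ∈ conditioning set.
  P5: blocked at fork node N7 ∈ conditioning set.
{N7} contains no descendant of N9 and blocks every backdoor path.
No other singleton works — e.g. {N4} leaves P1 open — so {N7} is the unique smallest valid adjustment set.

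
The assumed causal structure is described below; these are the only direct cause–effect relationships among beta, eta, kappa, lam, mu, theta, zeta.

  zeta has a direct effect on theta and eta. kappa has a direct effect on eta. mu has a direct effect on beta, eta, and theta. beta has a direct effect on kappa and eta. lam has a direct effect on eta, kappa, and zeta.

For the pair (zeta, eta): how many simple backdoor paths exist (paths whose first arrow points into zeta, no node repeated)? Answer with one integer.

A backdoor path from zeta to eta is any simple undirected path whose first edge points into zeta (i.e. leaves zeta via a parent).
Parents of zeta: {lam}.
Enumerating:
  P1: zeta <- lam -> kappa <- beta <- mu -> eta
  P2: zeta <- lam -> kappa <- beta -> eta
  P3: zeta <- lam -> kappa -> eta
  P4: zeta <- lam -> eta
That exhausts the simple backdoor paths. Count: 4.

4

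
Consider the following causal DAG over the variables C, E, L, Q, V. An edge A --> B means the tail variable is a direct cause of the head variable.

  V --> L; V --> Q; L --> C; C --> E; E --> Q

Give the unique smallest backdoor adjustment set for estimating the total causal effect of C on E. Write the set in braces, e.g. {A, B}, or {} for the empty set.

{}

Variables eligible for adjustment (non-descendants of C, excluding C and E): {L, V}.
Backdoor paths from C to E:
  P1: C <- L <- V -> Q <- E
Each backdoor path contains an unconditioned collider, so every path is already blocked with the empty conditioning set:
  P1: blocked at collider Q (neither it nor any descendant is in the conditioning set).
The empty set is therefore the unique smallest valid set.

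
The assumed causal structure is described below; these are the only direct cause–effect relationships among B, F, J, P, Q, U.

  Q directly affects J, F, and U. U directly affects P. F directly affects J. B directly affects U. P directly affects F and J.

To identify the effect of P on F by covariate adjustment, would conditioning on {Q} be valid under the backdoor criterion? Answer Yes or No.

Yes

Backdoor paths from P to F (paths whose first edge points into P):
  P1: P <- U <- Q -> F
  P2: P <- U <- Q -> J <- F
Condition 1 (no descendant of P in the set): holds — descendants of P are {F, J}; none are in {Q}.
Condition 2 (every backdoor path blocked by {Q}):
  P1: blocked at fork node Q ∈ conditioning set.
  P2: blocked at fork node Q ∈ conditioning set.
{Q} satisfies the backdoor criterion.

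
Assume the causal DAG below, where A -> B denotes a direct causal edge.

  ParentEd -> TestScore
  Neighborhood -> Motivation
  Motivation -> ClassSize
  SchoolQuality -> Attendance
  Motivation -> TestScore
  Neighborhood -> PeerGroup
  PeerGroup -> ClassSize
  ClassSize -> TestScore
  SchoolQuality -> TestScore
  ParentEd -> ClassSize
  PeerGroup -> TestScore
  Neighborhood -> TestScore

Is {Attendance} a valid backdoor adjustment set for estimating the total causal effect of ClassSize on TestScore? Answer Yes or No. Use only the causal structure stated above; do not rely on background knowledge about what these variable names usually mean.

Backdoor paths from ClassSize to TestScore (paths whose first edge points into ClassSize):
  P1: ClassSize <- Motivation <- Neighborhood -> PeerGroup -> TestScore
  P2: ClassSize <- Motivation <- Neighborhood -> TestScore
  P3: ClassSize <- Motivation -> TestScore
  P4: ClassSize <- PeerGroup <- Neighborhood -> Motivation -> TestScore
  P5: ClassSize <- PeerGroup <- Neighborhood -> TestScore
  P6: ClassSize <- PeerGroup -> TestScore
  P7: ClassSize <- ParentEd -> TestScore
Condition 1 (no descendant of ClassSize in the set): holds — descendants of ClassSize are {TestScore}; none are in {Attendance}.
Condition 2 (every backdoor path blocked by {Attendance}):
  P1: open — no interior node is in the conditioning set.
  P2: open — no interior node is in the conditioning set.
  P3: open — no interior node is in the conditioning set.
  P4: open — no interior node is in the conditioning set.
  P5: open — no interior node is in the conditioning set.
  P6: open — no interior node is in the conditioning set.
  P7: open — no interior node is in the conditioning set.
{Attendance} does not satisfy the backdoor criterion.

No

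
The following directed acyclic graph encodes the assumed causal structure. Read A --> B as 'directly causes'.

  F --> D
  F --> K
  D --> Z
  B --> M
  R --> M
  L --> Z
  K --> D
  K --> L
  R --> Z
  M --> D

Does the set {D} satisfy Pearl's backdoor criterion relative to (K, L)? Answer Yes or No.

Backdoor paths from K to L (paths whose first edge points into K):
  P1: K <- F -> D <- M <- R -> Z <- L
  P2: K <- F -> D -> Z <- L
Condition 1 (no descendant of K in the set): FAILS — D is a descendant of K.
Condition 2 (every backdoor path blocked by {D}):
  P1: blocked at collider Z (neither it nor any descendant is in the conditioning set).
  P2: blocked at chain node D ∈ conditioning set.
{D} does not satisfy the backdoor criterion.

No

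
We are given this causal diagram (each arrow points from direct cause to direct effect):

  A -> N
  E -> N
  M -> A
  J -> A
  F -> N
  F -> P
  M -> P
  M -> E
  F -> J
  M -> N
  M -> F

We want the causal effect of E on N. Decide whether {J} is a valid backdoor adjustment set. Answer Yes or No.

Backdoor paths from E to N (paths whose first edge points into E):
  P1: E <- M -> F -> J -> A -> N
  P2: E <- M -> F -> N
  P3: E <- M -> A <- J <- F -> N
  P4: E <- M -> A -> N
  P5: E <- M -> N
  P6: E <- M -> P <- F -> J -> A -> N
  P7: E <- M -> P <- F -> N
Condition 1 (no descendant of E in the set): holds — descendants of E are {N}; none are in {J}.
Condition 2 (every backdoor path blocked by {J}):
  P1: blocked at chain node J ∈ conditioning set.
  P2: open — no interior node is in the conditioning set.
  P3: blocked at collider A (neither it nor any descendant is in the conditioning set).
  P4: open — no interior node is in the conditioning set.
  P5: open — no interior node is in the conditioning set.
  P6: blocked at collider P (neither it nor any descendant is in the conditioning set).
  P7: blocked at collider P (neither it nor any descendant is in the conditioning set).
{J} does not satisfy the backdoor criterion.

No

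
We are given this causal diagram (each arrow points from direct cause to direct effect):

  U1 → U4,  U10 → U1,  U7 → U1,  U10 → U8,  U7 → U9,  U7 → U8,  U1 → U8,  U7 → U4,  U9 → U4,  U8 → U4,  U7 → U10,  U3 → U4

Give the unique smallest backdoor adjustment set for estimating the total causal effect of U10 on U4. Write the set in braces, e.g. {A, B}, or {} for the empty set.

Variables eligible for adjustment (non-descendants of U10, excluding U10 and U4): {U3, U7, U9}.
Backdoor paths from U10 to U4:
  P1: U10 <- U7 -> U9 -> U4
  P2: U10 <- U7 -> U1 -> U8 -> U4
  P3: U10 <- U7 -> U1 -> U4
  P4: U10 <- U7 -> U8 <- U1 -> U4
  P5: U10 <- U7 -> U8 -> U4
  P6: U10 <- U7 -> U4
The empty set is not sufficient: P1 (U10 <- U7 -> U9 -> U4) has no collider blocking it and no conditioned non-collider, so it is open.
Try {U7}:
  P1: blocked at fork node U7 ∈ conditioning set.
  P2: blocked at fork node U7 ∈ conditioning set.
  P3: blocked at fork node U7 ∈ conditioning set.
  P4: blocked at fork node U7 ∈ conditioning set.
  P5: blocked at fork node U7 ∈ conditioning set.
  P6: blocked at fork node U7 ∈ conditioning set.
{U7} contains no descendant of U10 and blocks every backdoor path.
No other singleton works — e.g. {U3} leaves P1 open — so {U7} is the unique smallest valid adjustment set.

{U7}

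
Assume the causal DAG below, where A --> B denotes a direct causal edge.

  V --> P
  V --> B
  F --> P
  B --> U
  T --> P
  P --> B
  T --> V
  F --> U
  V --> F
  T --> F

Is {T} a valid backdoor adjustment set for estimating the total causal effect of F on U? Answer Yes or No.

No

Backdoor paths from F to U (paths whose first edge points into F):
  P1: F <- T -> V -> P -> B -> U
  P2: F <- T -> V -> B -> U
  P3: F <- T -> P <- V -> B -> U
  P4: F <- T -> P -> B -> U
  P5: F <- V <- T -> P -> B -> U
  P6: F <- V -> P -> B -> U
  P7: F <- V -> B -> U
Condition 1 (no descendant of F in the set): holds — descendants of F are {B, P, U}; none are in {T}.
Condition 2 (every backdoor path blocked by {T}):
  P1: blocked at fork node T ∈ conditioning set.
  P2: blocked at fork node T ∈ conditioning set.
  P3: blocked at fork node T ∈ conditioning set.
  P4: blocked at fork node T ∈ conditioning set.
  P5: blocked at fork node T ∈ conditioning set.
  P6: open — no interior node is in the conditioning set.
  P7: open — no interior node is in the conditioning set.
{T} does not satisfy the backdoor criterion.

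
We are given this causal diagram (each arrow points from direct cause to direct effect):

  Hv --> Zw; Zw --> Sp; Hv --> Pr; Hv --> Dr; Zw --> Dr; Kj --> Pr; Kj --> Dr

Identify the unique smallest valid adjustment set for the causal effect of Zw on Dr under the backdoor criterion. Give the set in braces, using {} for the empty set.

Variables eligible for adjustment (non-descendants of Zw, excluding Zw and Dr): {Hv, Kj, Pr}.
Backdoor paths from Zw to Dr:
  P1: Zw <- Hv -> Dr
  P2: Zw <- Hv -> Pr <- Kj -> Dr
The empty set is not sufficient: P1 (Zw <- Hv -> Dr) has no collider blocking it and no conditioned non-collider, so it is open.
Try {Hv}:
  P1: blocked at fork node Hv ∈ conditioning set.
  P2: blocked at fork node Hv ∈ conditioning set.
{Hv} contains no descendant of Zw and blocks every backdoor path.
No other singleton works — e.g. {Kj} leaves P1 open — so {Hv} is the unique smallest valid adjustment set.

{Hv}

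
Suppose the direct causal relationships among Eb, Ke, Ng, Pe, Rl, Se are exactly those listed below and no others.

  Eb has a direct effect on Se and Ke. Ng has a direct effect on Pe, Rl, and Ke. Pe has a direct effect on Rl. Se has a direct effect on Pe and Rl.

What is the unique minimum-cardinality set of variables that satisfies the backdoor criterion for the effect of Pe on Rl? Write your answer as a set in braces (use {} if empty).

{Ng, Se}

Variables eligible for adjustment (non-descendants of Pe, excluding Pe and Rl): {Eb, Ke, Ng, Se}.
Backdoor paths from Pe to Rl:
  P1: Pe <- Ng -> Ke <- Eb -> Se -> Rl
  P2: Pe <- Ng -> Rl
  P3: Pe <- Se <- Eb -> Ke <- Ng -> Rl
  P4: Pe <- Se -> Rl
The empty set is not sufficient: P2 (Pe <- Ng -> Rl) has no collider blocking it and no conditioned non-collider, so it is open.
Try {Ng, Se}:
  P1: blocked at fork node Ng ∈ conditioning set.
  P2: blocked at fork node Ng ∈ conditioning set.
  P3: blocked at chain node Se ∈ conditioning set.
  P4: blocked at fork node Se ∈ conditioning set.
{Ng, Se} contains no descendant of Pe and blocks every backdoor path.
Every element of {Ng, Se} is needed (dropping Ng leaves P2 open; dropping Se leaves P4 open), so no proper subset is valid.
Among all size-2 subsets of the eligible variables, only {Ng, Se} blocks every backdoor path, so it is the unique smallest valid adjustment set.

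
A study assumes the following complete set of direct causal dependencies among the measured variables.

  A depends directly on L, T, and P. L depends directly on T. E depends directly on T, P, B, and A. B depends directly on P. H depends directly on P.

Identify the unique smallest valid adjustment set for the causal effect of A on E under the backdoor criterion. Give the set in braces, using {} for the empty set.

Variables eligible for adjustment (non-descendants of A, excluding A and E): {B, H, L, P, T}.
Backdoor paths from A to E:
  P1: A <- T -> E
  P2: A <- P -> B -> E
  P3: A <- P -> E
  P4: A <- L <- T -> E
The empty set is not sufficient: P1 (A <- T -> E) has no collider blocking it and no conditioned non-collider, so it is open.
Try {P, T}:
  P1: blocked at fork node T ∈ conditioning set.
  P2: blocked at fork node P ∈ conditioning set.
  P3: blocked at fork node P ∈ conditioning set.
  P4: blocked at fork node T ∈ conditioning set.
{P, T} contains no descendant of A and blocks every backdoor path.
Every element of {P, T} is needed (dropping P leaves P2 open; dropping T leaves P1 open), so no proper subset is valid.
Among all size-2 subsets of the eligible variables, only {P, T} blocks every backdoor path, so it is the unique smallest valid adjustment set.

{P, T}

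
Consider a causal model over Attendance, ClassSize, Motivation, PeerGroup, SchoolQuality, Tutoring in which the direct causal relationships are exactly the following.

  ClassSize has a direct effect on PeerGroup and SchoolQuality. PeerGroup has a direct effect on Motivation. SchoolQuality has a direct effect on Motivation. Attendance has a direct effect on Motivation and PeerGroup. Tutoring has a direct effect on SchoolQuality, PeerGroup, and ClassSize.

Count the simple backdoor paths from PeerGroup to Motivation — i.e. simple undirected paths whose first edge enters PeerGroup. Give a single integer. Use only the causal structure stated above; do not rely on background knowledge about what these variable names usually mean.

5

A backdoor path from PeerGroup to Motivation is any simple undirected path whose first edge points into PeerGroup (i.e. leaves PeerGroup via a parent).
Parents of PeerGroup: {Attendance, ClassSize, Tutoring}.
Enumerating:
  P1: PeerGroup <- Tutoring -> ClassSize -> SchoolQuality -> Motivation
  P2: PeerGroup <- Tutoring -> SchoolQuality -> Motivation
  P3: PeerGroup <- Attendance -> Motivation
  P4: PeerGroup <- ClassSize <- Tutoring -> SchoolQuality -> Motivation
  P5: PeerGroup <- ClassSize -> SchoolQuality -> Motivation
That exhausts the simple backdoor paths. Count: 5.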